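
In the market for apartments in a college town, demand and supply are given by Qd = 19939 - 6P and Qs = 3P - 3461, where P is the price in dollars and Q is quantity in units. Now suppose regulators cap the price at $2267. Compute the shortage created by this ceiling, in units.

2997

Without the control the market clears where 19939 - 6P = 3P - 3461, i.e. P* = 2600 and Q* = 4339.
The ceiling of 2267 is below the equilibrium price 2600, so it binds.
At P = 2267: Qd = 19939 - 6·2267 = 6337 and Qs = 3·2267 - 3461 = 3340.
Shortage = Qd - Qs = 6337 - 3340 = 2997.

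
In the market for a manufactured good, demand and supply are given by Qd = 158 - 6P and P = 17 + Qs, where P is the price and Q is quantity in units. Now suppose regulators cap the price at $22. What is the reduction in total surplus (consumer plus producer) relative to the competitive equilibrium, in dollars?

Rearranging supply gives Qs = P - 17. Without the control the market clears where 158 - 6P = P - 17, i.e. P* = 25 and Q* = 8.
The ceiling of 22 is below the equilibrium price 25, so it binds.
At P = 22: Qd = 158 - 6·22 = 26 and Qs = 22 - 17 = 5.
Quantity traded falls to 5. At Q = 5 the demand price is (158 - 5)/6 = 25.5 and the supply price is 17 + 5 = 22.
Deadweight loss = ½ · (25.5 - 22) · (8 - 5) = ½ · 3.5 · 3 = 5.25.

5.25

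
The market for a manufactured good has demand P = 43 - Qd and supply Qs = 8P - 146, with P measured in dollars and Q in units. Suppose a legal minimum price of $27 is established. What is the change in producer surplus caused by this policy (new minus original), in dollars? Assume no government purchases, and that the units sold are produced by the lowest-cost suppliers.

93.75

Rearranging demand gives Qd = 43 - P. Setting quantity demanded equal to quantity supplied, 43 - P = 8P - 146, gives P* = 21 and Q* = 22.
Because the floor (27) lies above the market-clearing price, it is binding.
At P = 27: Qd = 43 - 27 = 16 and Qs = 8·27 - 146 = 70.
Producer surplus without the control is ½ · (21 - 18.25) · 22 = 30.25.
With the floor, 16 units are sold at 27. The supply price at Q = 16 is 20.25, so PS = ½ · [(27 - 18.25) + (27 - 20.25)] · 16 = 124.
Change in producer surplus = 124 - 30.25 = 93.75.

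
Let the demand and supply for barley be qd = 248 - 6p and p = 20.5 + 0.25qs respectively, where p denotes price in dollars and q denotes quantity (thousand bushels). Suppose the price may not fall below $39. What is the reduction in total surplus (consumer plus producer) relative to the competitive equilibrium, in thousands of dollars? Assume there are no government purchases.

270

Rearranging supply gives qs = 4p - 82. Equilibrium: 248 - 6p = 4p - 82, so 330 = 10p and p* = 33, q* = 50.
Because the floor (39) lies above the market-clearing price, it is binding.
At p = 39: qd = 248 - 6·39 = 14 and qs = 4·39 - 82 = 74.
Quantity traded falls to 14. At q = 14 the demand price is (248 - 14)/6 = 39 and the supply price is (82 + 14)/4 = 24.
Deadweight loss = ½ · (39 - 24) · (50 - 14) = ½ · 15 · 36 = 270.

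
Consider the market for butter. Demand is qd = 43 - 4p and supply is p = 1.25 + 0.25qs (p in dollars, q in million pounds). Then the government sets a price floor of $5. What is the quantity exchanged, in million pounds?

19

Rearranging supply gives qs = 4p - 5. Equilibrium: 43 - 4p = 4p - 5, so 48 = 8p and p* = 6, q* = 19.
The floor of 5 is below the equilibrium price 6, so it is not binding; the market clears at p* = 6, q* = 19.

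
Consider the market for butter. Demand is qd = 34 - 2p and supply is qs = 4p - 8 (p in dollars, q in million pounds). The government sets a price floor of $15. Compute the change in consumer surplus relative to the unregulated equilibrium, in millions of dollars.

Without the control the market clears where 34 - 2p = 4p - 8, i.e. p* = 7 and q* = 20.
Since 15 > 7, the floor is binding.
At p = 15: qd = 34 - 2·15 = 4 and qs = 4·15 - 8 = 52.
Consumer surplus without the control is ½ · (17 - 7) · 20 = 100.
With the floor, consumers buy 4 units at 15, so CS = ½ · (17 - 15) · 4 = 4.
Change in consumer surplus = 4 - 100 = -96.

-96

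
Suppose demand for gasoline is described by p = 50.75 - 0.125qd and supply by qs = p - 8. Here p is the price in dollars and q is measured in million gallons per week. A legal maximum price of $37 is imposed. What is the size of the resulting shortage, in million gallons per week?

81

Rearranging demand gives qd = 406 - 8p. Equilibrium: 406 - 8p = p - 8, so 414 = 9p and p* = 46, q* = 38.
The ceiling of 37 is below the equilibrium price 46, so it binds.
At p = 37: qd = 406 - 8·37 = 110 and qs = 37 - 8 = 29.
Shortage = qd - qs = 110 - 29 = 81.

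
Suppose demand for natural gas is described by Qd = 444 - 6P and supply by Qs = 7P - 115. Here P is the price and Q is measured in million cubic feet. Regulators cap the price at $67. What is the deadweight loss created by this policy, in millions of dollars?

Without the control the market clears where 444 - 6P = 7P - 115, i.e. P* = 43 and Q* = 186.
Since 67 is above P* = 43, the ceiling does not bind and the free-market outcome prevails.
Since the control does not bind, no trades are prevented and deadweight loss is zero.

0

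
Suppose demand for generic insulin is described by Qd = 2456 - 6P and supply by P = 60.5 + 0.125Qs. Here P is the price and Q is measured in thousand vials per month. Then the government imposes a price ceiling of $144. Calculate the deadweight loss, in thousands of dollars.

40656

Rearranging supply gives Qs = 8P - 484. Without the control the market clears where 2456 - 6P = 8P - 484, i.e. P* = 210 and Q* = 1196.
Because the ceiling (144) lies below the market-clearing price, it is binding.
At P = 144: Qd = 2456 - 6·144 = 1592 and Qs = 8·144 - 484 = 668.
Quantity traded falls to 668. At Q = 668 the demand price is (2456 - 668)/6 = 298 and the supply price is (484 + 668)/8 = 144.
Deadweight loss = ½ · (298 - 144) · (1196 - 668) = ½ · 154 · 528 = 40656.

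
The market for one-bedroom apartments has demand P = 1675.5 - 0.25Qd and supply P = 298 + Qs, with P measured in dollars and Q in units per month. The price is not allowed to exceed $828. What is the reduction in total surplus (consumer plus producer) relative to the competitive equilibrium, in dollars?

204490

Rearranging demand gives Qd = 6702 - 4P; rearranging supply gives Qs = P - 298. Equilibrium: 6702 - 4P = P - 298, so 7000 = 5P and P* = 1400, Q* = 1102.
Since 828 < 1400, the ceiling is binding.
At P = 828: Qd = 6702 - 4·828 = 3390 and Qs = 828 - 298 = 530.
Quantity traded falls to 530. At Q = 530 the demand price is (6702 - 530)/4 = 1543 and the supply price is 298 + 530 = 828.
Deadweight loss = ½ · (1543 - 828) · (1102 - 530) = ½ · 715 · 572 = 204490.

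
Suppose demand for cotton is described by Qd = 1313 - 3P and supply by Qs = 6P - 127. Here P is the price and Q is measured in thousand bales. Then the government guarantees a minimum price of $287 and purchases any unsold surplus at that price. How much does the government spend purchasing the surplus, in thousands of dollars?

Equilibrium: 1313 - 3P = 6P - 127, so 1440 = 9P and P* = 160, Q* = 833.
Since 287 > 160, the floor is binding.
At P = 287: Qd = 1313 - 3·287 = 452 and Qs = 6·287 - 127 = 1595.
Surplus = Qs - Qd = 1143.
Government expenditure = surplus × support price = 1143 × 287 = 328041.

328041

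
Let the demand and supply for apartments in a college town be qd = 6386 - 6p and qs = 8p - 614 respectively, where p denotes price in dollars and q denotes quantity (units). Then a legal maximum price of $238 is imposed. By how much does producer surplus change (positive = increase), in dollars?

-612556

Equilibrium: 6386 - 6p = 8p - 614, so 7000 = 14p and p* = 500, q* = 3386.
The ceiling of 238 is below the equilibrium price 500, so it binds.
At p = 238: qd = 6386 - 6·238 = 4958 and qs = 8·238 - 614 = 1290.
Producer surplus without the control is ½ · (500 - 76.75) · 3386 = 716562.25.
With the ceiling, producers sell 1290 units at 238, so PS = ½ · (238 - 76.75) · 1290 = 104006.25.
Change in producer surplus = 104006.25 - 716562.25 = -612556.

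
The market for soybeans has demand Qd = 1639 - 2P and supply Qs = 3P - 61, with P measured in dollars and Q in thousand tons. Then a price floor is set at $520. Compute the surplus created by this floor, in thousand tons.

900

Equilibrium: 1639 - 2P = 3P - 61, so 1700 = 5P and P* = 340, Q* = 959.
The floor of 520 is above the equilibrium price 340, so it binds.
At P = 520: Qd = 1639 - 2·520 = 599 and Qs = 3·520 - 61 = 1499.
Surplus = Qs - Qd = 1499 - 599 = 900.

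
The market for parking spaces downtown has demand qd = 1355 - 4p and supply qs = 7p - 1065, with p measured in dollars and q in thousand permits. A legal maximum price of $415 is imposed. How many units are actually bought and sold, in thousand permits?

475

In a free market, 1355 - 4p = 7p - 1065 gives the equilibrium p* = 220, q* = 475.
Since 415 is above p* = 220, the ceiling does not bind and the free-market outcome prevails.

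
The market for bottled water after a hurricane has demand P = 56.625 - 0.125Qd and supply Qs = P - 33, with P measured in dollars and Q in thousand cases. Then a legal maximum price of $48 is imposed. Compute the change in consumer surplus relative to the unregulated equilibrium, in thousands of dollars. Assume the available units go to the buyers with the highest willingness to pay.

Rearranging demand gives Qd = 453 - 8P. Equilibrium: 453 - 8P = P - 33, so 486 = 9P and P* = 54, Q* = 21.
The ceiling of 48 is below the equilibrium price 54, so it binds.
At P = 48: Qd = 453 - 8·48 = 69 and Qs = 48 - 33 = 15.
Consumer surplus without the control is ½ · (56.625 - 54) · 21 = 27.5625.
With the ceiling, 15 units are sold at 48 (assume they go to the highest-value buyers). The demand price at Q = 15 is 54.75, so CS = ½ · [(56.625 - 48) + (54.75 - 48)] · 15 = 115.3125.
Change in consumer surplus = 115.3125 - 27.5625 = 87.75.

87.75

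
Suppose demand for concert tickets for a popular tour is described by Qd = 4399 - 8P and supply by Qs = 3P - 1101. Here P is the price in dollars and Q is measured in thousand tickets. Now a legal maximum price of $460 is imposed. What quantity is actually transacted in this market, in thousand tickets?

Without the control the market clears where 4399 - 8P = 3P - 1101, i.e. P* = 500 and Q* = 399.
Because the ceiling (460) lies below the market-clearing price, it is binding.
At P = 460: Qd = 4399 - 8·460 = 719 and Qs = 3·460 - 1101 = 279.
The quantity actually transacted is the short side, supply: 279.

279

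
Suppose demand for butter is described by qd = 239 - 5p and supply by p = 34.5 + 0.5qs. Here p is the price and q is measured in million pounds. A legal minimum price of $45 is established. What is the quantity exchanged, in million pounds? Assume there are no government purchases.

14

Rearranging supply gives qs = 2p - 69. Setting quantity demanded equal to quantity supplied, 239 - 5p = 2p - 69, gives p* = 44 and q* = 19.
Because the floor (45) lies above the market-clearing price, it is binding.
At p = 45: qd = 239 - 5·45 = 14 and qs = 2·45 - 69 = 21.
The quantity actually transacted is the short side, demand: 14.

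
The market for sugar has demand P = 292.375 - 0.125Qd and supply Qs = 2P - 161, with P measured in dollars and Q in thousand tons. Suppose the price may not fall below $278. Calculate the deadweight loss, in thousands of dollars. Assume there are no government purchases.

15680

Rearranging demand gives Qd = 2339 - 8P. In a free market, 2339 - 8P = 2P - 161 gives the equilibrium P* = 250, Q* = 339.
The floor of 278 is above the equilibrium price 250, so it binds.
At P = 278: Qd = 2339 - 8·278 = 115 and Qs = 2·278 - 161 = 395.
Quantity traded falls to 115. At Q = 115 the demand price is (2339 - 115)/8 = 278 and the supply price is (161 + 115)/2 = 138.
Deadweight loss = ½ · (278 - 138) · (339 - 115) = ½ · 140 · 224 = 15680.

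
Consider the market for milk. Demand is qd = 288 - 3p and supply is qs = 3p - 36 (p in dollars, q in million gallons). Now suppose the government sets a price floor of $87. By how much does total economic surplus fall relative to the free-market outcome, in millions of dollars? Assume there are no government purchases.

Setting quantity demanded equal to quantity supplied, 288 - 3p = 3p - 36, gives p* = 54 and q* = 126.
Because the floor (87) lies above the market-clearing price, it is binding.
At p = 87: qd = 288 - 3·87 = 27 and qs = 3·87 - 36 = 225.
Quantity traded falls to 27. At q = 27 the demand price is (288 - 27)/3 = 87 and the supply price is (36 + 27)/3 = 21.
Deadweight loss = ½ · (87 - 21) · (126 - 27) = ½ · 66 · 99 = 3267.

3267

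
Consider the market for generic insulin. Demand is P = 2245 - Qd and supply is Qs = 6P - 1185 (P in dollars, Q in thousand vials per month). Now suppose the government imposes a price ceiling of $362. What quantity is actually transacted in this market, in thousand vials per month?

Rearranging demand gives Qd = 2245 - P. Without the control the market clears where 2245 - P = 6P - 1185, i.e. P* = 490 and Q* = 1755.
Since 362 < 490, the ceiling is binding.
At P = 362: Qd = 2245 - 362 = 1883 and Qs = 6·362 - 1185 = 987.
The quantity actually transacted is the short side, supply: 987.

987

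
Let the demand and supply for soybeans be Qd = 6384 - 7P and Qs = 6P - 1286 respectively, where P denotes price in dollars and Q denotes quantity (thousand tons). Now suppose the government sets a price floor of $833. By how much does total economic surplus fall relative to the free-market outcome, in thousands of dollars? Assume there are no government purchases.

In a free market, 6384 - 7P = 6P - 1286 gives the equilibrium P* = 590, Q* = 2254.
Since 833 > 590, the floor is binding.
At P = 833: Qd = 6384 - 7·833 = 553 and Qs = 6·833 - 1286 = 3712.
Quantity traded falls to 553. At Q = 553 the demand price is (6384 - 553)/7 = 833 and the supply price is (1286 + 553)/6 = 306.5.
Deadweight loss = ½ · (833 - 306.5) · (2254 - 553) = ½ · 526.5 · 1701 = 447788.25.

447788.25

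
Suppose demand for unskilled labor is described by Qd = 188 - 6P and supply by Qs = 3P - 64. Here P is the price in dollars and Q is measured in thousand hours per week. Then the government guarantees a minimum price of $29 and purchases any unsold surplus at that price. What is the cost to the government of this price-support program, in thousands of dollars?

In a free market, 188 - 6P = 3P - 64 gives the equilibrium P* = 28, Q* = 20.
Because the floor (29) lies above the market-clearing price, it is binding.
At P = 29: Qd = 188 - 6·29 = 14 and Qs = 3·29 - 64 = 23.
Surplus = Qs - Qd = 9.
Government expenditure = surplus × support price = 9 × 29 = 261.

261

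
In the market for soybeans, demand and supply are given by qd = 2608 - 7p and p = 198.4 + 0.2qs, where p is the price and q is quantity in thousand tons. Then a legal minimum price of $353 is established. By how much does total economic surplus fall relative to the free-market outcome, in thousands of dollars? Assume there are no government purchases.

23595.6

Rearranging supply gives qs = 5p - 992. Without the control the market clears where 2608 - 7p = 5p - 992, i.e. p* = 300 and q* = 508.
Since 353 > 300, the floor is binding.
At p = 353: qd = 2608 - 7·353 = 137 and qs = 5·353 - 992 = 773.
Quantity traded falls to 137. At q = 137 the demand price is (2608 - 137)/7 = 353 and the supply price is (992 + 137)/5 = 225.8.
Deadweight loss = ½ · (353 - 225.8) · (508 - 137) = ½ · 127.2 · 371 = 23595.6.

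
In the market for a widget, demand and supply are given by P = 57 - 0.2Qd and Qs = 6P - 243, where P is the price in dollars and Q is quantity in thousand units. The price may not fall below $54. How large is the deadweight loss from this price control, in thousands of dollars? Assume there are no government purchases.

Rearranging demand gives Qd = 285 - 5P. Setting quantity demanded equal to quantity supplied, 285 - 5P = 6P - 243, gives P* = 48 and Q* = 45.
Because the floor (54) lies above the market-clearing price, it is binding.
At P = 54: Qd = 285 - 5·54 = 15 and Qs = 6·54 - 243 = 81.
Quantity traded falls to 15. At Q = 15 the demand price is (285 - 15)/5 = 54 and the supply price is (243 + 15)/6 = 43.
Deadweight loss = ½ · (54 - 43) · (45 - 15) = ½ · 11 · 30 = 165.

165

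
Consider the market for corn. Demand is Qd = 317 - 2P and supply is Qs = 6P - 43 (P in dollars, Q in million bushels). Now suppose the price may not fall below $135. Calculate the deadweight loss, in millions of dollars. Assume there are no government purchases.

Equilibrium: 317 - 2P = 6P - 43, so 360 = 8P and P* = 45, Q* = 227.
Because the floor (135) lies above the market-clearing price, it is binding.
At P = 135: Qd = 317 - 2·135 = 47 and Qs = 6·135 - 43 = 767.
Quantity traded falls to 47. At Q = 47 the demand price is (317 - 47)/2 = 135 and the supply price is (43 + 47)/6 = 15.
Deadweight loss = ½ · (135 - 15) · (227 - 47) = ½ · 120 · 180 = 10800.

10800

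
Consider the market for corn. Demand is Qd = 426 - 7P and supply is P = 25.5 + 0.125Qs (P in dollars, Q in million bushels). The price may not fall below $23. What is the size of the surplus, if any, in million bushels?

Rearranging supply gives Qs = 8P - 204. Without the control the market clears where 426 - 7P = 8P - 204, i.e. P* = 42 and Q* = 132.
The floor of 23 is below the equilibrium price 42, so it is not binding; the market clears at P* = 42, Q* = 132.
Since the control does not bind, there is no surplus.

0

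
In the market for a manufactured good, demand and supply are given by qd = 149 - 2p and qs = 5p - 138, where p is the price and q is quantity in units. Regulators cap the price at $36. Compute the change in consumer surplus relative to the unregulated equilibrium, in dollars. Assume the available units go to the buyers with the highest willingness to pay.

53.75

Setting quantity demanded equal to quantity supplied, 149 - 2p = 5p - 138, gives p* = 41 and q* = 67.
Because the ceiling (36) lies below the market-clearing price, it is binding.
At p = 36: qd = 149 - 2·36 = 77 and qs = 5·36 - 138 = 42.
Consumer surplus without the control is ½ · (74.5 - 41) · 67 = 1122.25.
With the ceiling, 42 units are sold at 36 (assume they go to the highest-value buyers). The demand price at q = 42 is 53.5, so CS = ½ · [(74.5 - 36) + (53.5 - 36)] · 42 = 1176.
Change in consumer surplus = 1176 - 1122.25 = 53.75.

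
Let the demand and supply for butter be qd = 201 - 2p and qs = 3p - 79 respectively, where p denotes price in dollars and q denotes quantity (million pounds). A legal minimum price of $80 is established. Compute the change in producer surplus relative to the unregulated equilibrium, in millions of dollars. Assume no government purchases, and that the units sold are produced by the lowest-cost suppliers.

In a free market, 201 - 2p = 3p - 79 gives the equilibrium p* = 56, q* = 89.
The floor of 80 is above the equilibrium price 56, so it binds.
At p = 80: qd = 201 - 2·80 = 41 and qs = 3·80 - 79 = 161.
Producer surplus without the control is ½ · (56 - 79/3) · 89 = 7921/6.
With the floor, 41 units are sold at 80. The supply price at q = 41 is 40, so PS = ½ · [(80 - 79/3) + (80 - 40)] · 41 = 11521/6.
Change in producer surplus = 11521/6 - 7921/6 = 600.

600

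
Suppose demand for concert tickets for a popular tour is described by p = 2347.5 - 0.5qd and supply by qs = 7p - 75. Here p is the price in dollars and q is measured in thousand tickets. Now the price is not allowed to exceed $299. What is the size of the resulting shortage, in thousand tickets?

2079

Rearranging demand gives qd = 4695 - 2p. Setting quantity demanded equal to quantity supplied, 4695 - 2p = 7p - 75, gives p* = 530 and q* = 3635.
Since 299 < 530, the ceiling is binding.
At p = 299: qd = 4695 - 2·299 = 4097 and qs = 7·299 - 75 = 2018.
Shortage = qd - qs = 4097 - 2018 = 2079.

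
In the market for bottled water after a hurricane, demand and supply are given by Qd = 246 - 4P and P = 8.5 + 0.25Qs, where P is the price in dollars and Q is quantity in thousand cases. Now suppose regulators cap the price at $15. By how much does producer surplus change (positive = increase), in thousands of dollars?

-1320

Rearranging supply gives Qs = 4P - 34. Setting quantity demanded equal to quantity supplied, 246 - 4P = 4P - 34, gives P* = 35 and Q* = 106.
Since 15 < 35, the ceiling is binding.
At P = 15: Qd = 246 - 4·15 = 186 and Qs = 4·15 - 34 = 26.
Producer surplus without the control is ½ · (35 - 8.5) · 106 = 1404.5.
With the ceiling, producers sell 26 units at 15, so PS = ½ · (15 - 8.5) · 26 = 84.5.
Change in producer surplus = 84.5 - 1404.5 = -1320.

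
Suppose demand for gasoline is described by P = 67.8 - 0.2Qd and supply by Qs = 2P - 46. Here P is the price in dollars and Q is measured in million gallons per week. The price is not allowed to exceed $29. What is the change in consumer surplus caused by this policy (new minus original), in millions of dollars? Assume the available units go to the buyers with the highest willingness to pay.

41.6

Rearranging demand gives Qd = 339 - 5P. In a free market, 339 - 5P = 2P - 46 gives the equilibrium P* = 55, Q* = 64.
Because the ceiling (29) lies below the market-clearing price, it is binding.
At P = 29: Qd = 339 - 5·29 = 194 and Qs = 2·29 - 46 = 12.
Consumer surplus without the control is ½ · (67.8 - 55) · 64 = 409.6.
With the ceiling, 12 units are sold at 29 (assume they go to the highest-value buyers). The demand price at Q = 12 is 65.4, so CS = ½ · [(67.8 - 29) + (65.4 - 29)] · 12 = 451.2.
Change in consumer surplus = 451.2 - 409.6 = 41.6.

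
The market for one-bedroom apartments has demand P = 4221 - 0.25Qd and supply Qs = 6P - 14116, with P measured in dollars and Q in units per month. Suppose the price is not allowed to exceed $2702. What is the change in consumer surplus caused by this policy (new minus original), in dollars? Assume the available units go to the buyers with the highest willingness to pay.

Rearranging demand gives Qd = 16884 - 4P. Without the control the market clears where 16884 - 4P = 6P - 14116, i.e. P* = 3100 and Q* = 4484.
Because the ceiling (2702) lies below the market-clearing price, it is binding.
At P = 2702: Qd = 16884 - 4·2702 = 6076 and Qs = 6·2702 - 14116 = 2096.
Consumer surplus without the control is ½ · (4221 - 3100) · 4484 = 2513282.
With the ceiling, 2096 units are sold at 2702 (assume they go to the highest-value buyers). The demand price at Q = 2096 is 3697, so CS = ½ · [(4221 - 2702) + (3697 - 2702)] · 2096 = 2634672.
Change in consumer surplus = 2634672 - 2513282 = 121390.

121390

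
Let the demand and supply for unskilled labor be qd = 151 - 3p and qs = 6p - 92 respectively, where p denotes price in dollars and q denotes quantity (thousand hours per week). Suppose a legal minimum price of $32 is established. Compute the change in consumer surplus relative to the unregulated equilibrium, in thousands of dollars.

Without the control the market clears where 151 - 3p = 6p - 92, i.e. p* = 27 and q* = 70.
The floor of 32 is above the equilibrium price 27, so it binds.
At p = 32: qd = 151 - 3·32 = 55 and qs = 6·32 - 92 = 100.
Consumer surplus without the control is ½ · (151/3 - 27) · 70 = 2450/3.
With the floor, consumers buy 55 units at 32, so CS = ½ · (151/3 - 32) · 55 = 3025/6.
Change in consumer surplus = 3025/6 - 2450/3 = -312.5.

-312.5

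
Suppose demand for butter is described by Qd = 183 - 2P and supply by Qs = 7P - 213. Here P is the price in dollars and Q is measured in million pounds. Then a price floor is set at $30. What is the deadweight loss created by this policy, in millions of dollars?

0

Equilibrium: 183 - 2P = 7P - 213, so 396 = 9P and P* = 44, Q* = 95.
Since 30 is below P* = 44, the floor does not bind and the free-market outcome prevails.
Since the control does not bind, no trades are prevented and deadweight loss is zero.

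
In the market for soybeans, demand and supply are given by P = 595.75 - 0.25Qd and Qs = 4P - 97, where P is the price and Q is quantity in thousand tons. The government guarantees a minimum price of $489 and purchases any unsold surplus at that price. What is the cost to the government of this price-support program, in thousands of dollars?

700248

Rearranging demand gives Qd = 2383 - 4P. Without the control the market clears where 2383 - 4P = 4P - 97, i.e. P* = 310 and Q* = 1143.
Because the floor (489) lies above the market-clearing price, it is binding.
At P = 489: Qd = 2383 - 4·489 = 427 and Qs = 4·489 - 97 = 1859.
Surplus = Qs - Qd = 1432.
Government expenditure = surplus × support price = 1432 × 489 = 700248.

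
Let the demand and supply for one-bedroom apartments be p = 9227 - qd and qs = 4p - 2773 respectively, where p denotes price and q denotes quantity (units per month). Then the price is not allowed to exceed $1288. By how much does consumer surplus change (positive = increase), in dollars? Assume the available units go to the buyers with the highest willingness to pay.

-7246904

Rearranging demand gives qd = 9227 - p. In a free market, 9227 - p = 4p - 2773 gives the equilibrium p* = 2400, q* = 6827.
Since 1288 < 2400, the ceiling is binding.
At p = 1288: qd = 9227 - 1288 = 7939 and qs = 4·1288 - 2773 = 2379.
Consumer surplus without the control is ½ · (9227 - 2400) · 6827 = 23303964.5.
With the ceiling, 2379 units are sold at 1288 (assume they go to the highest-value buyers). The demand price at q = 2379 is 6848, so CS = ½ · [(9227 - 1288) + (6848 - 1288)] · 2379 = 16057060.5.
Change in consumer surplus = 16057060.5 - 23303964.5 = -7246904.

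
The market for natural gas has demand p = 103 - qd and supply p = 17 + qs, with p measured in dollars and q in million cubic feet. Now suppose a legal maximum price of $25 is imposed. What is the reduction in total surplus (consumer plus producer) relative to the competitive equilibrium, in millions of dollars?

Rearranging demand gives qd = 103 - p; rearranging supply gives qs = p - 17. Setting quantity demanded equal to quantity supplied, 103 - p = p - 17, gives p* = 60 and q* = 43.
Because the ceiling (25) lies below the market-clearing price, it is binding.
At p = 25: qd = 103 - 25 = 78 and qs = 25 - 17 = 8.
Quantity traded falls to 8. At q = 8 the demand price is 103 - 8 = 95 and the supply price is 17 + 8 = 25.
Deadweight loss = ½ · (95 - 25) · (43 - 8) = ½ · 70 · 35 = 1225.

1225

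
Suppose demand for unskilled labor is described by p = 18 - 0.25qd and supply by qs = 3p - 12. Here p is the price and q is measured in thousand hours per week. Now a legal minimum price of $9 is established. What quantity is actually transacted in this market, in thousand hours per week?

24

Rearranging demand gives qd = 72 - 4p. Equilibrium: 72 - 4p = 3p - 12, so 84 = 7p and p* = 12, q* = 24.
Since 9 is below p* = 12, the floor does not bind and the free-market outcome prevails.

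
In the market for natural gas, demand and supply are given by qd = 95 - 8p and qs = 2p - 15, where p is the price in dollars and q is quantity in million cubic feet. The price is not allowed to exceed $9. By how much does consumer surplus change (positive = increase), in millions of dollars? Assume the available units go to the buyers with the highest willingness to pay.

Setting quantity demanded equal to quantity supplied, 95 - 8p = 2p - 15, gives p* = 11 and q* = 7.
Since 9 < 11, the ceiling is binding.
At p = 9: qd = 95 - 8·9 = 23 and qs = 2·9 - 15 = 3.
Consumer surplus without the control is ½ · (11.875 - 11) · 7 = 3.0625.
With the ceiling, 3 units are sold at 9 (assume they go to the highest-value buyers). The demand price at q = 3 is 11.5, so CS = ½ · [(11.875 - 9) + (11.5 - 9)] · 3 = 8.0625.
Change in consumer surplus = 8.0625 - 3.0625 = 5.

5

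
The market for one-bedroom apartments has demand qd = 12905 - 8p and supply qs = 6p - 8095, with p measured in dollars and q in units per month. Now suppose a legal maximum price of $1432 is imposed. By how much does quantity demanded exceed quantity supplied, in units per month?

952

Setting quantity demanded equal to quantity supplied, 12905 - 8p = 6p - 8095, gives p* = 1500 and q* = 905.
Since 1432 < 1500, the ceiling is binding.
At p = 1432: qd = 12905 - 8·1432 = 1449 and qs = 6·1432 - 8095 = 497.
Shortage = qd - qs = 1449 - 497 = 952.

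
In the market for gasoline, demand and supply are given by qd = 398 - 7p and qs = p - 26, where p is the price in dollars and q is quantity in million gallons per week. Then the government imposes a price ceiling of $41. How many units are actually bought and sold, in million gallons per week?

Equilibrium: 398 - 7p = p - 26, so 424 = 8p and p* = 53, q* = 27.
Since 41 < 53, the ceiling is binding.
At p = 41: qd = 398 - 7·41 = 111 and qs = 41 - 26 = 15.
The quantity actually transacted is the short side, supply: 15.

15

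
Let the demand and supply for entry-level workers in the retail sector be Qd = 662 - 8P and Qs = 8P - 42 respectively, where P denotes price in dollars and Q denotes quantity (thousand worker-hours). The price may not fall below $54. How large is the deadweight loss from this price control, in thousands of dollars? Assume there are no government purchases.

800

Equilibrium: 662 - 8P = 8P - 42, so 704 = 16P and P* = 44, Q* = 310.
Since 54 > 44, the floor is binding.
At P = 54: Qd = 662 - 8·54 = 230 and Qs = 8·54 - 42 = 390.
Quantity traded falls to 230. At Q = 230 the demand price is (662 - 230)/8 = 54 and the supply price is (42 + 230)/8 = 34.
Deadweight loss = ½ · (54 - 34) · (310 - 230) = ½ · 20 · 80 = 800.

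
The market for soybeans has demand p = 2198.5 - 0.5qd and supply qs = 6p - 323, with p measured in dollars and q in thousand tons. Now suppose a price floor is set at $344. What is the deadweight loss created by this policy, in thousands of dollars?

Rearranging demand gives qd = 4397 - 2p. Equilibrium: 4397 - 2p = 6p - 323, so 4720 = 8p and p* = 590, q* = 3217.
Since 344 is below p* = 590, the floor does not bind and the free-market outcome prevails.
Since the control does not bind, no trades are prevented and deadweight loss is zero.

0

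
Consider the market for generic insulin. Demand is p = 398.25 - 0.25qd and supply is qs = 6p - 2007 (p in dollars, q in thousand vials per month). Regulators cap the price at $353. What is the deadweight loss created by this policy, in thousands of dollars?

Rearranging demand gives qd = 1593 - 4p. Equilibrium: 1593 - 4p = 6p - 2007, so 3600 = 10p and p* = 360, q* = 153.
Since 353 < 360, the ceiling is binding.
At p = 353: qd = 1593 - 4·353 = 181 and qs = 6·353 - 2007 = 111.
Quantity traded falls to 111. At q = 111 the demand price is (1593 - 111)/4 = 370.5 and the supply price is (2007 + 111)/6 = 353.
Deadweight loss = ½ · (370.5 - 353) · (153 - 111) = ½ · 17.5 · 42 = 367.5.

367.5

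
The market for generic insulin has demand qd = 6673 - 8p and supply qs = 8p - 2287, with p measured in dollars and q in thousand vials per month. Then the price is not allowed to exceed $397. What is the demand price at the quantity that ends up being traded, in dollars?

Without the control the market clears where 6673 - 8p = 8p - 2287, i.e. p* = 560 and q* = 2193.
Because the ceiling (397) lies below the market-clearing price, it is binding.
At p = 397: qd = 6673 - 8·397 = 3497 and qs = 8·397 - 2287 = 889.
Only 889 units reach the market. On the demand curve, the marginal buyer's willingness to pay at q = 889 is (6673 - 889)/8 = 723.

723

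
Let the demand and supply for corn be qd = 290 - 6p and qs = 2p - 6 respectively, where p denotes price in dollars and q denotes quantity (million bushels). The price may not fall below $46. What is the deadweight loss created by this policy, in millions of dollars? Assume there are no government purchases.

Without the control the market clears where 290 - 6p = 2p - 6, i.e. p* = 37 and q* = 68.
The floor of 46 is above the equilibrium price 37, so it binds.
At p = 46: qd = 290 - 6·46 = 14 and qs = 2·46 - 6 = 86.
Quantity traded falls to 14. At q = 14 the demand price is (290 - 14)/6 = 46 and the supply price is (6 + 14)/2 = 10.
Deadweight loss = ½ · (46 - 10) · (68 - 14) = ½ · 36 · 54 = 972.

972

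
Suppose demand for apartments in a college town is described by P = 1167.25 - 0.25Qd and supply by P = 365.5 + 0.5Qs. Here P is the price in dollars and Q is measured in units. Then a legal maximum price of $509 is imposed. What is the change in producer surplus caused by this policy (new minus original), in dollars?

-265098

Rearranging demand gives Qd = 4669 - 4P; rearranging supply gives Qs = 2P - 731. In a free market, 4669 - 4P = 2P - 731 gives the equilibrium P* = 900, Q* = 1069.
Since 509 < 900, the ceiling is binding.
At P = 509: Qd = 4669 - 4·509 = 2633 and Qs = 2·509 - 731 = 287.
Producer surplus without the control is ½ · (900 - 365.5) · 1069 = 285690.25.
With the ceiling, producers sell 287 units at 509, so PS = ½ · (509 - 365.5) · 287 = 20592.25.
Change in producer surplus = 20592.25 - 285690.25 = -265098.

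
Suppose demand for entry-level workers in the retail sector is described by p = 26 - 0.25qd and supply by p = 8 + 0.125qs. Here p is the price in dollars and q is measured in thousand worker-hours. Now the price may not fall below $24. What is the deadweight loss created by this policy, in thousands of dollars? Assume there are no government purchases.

300

Rearranging demand gives qd = 104 - 4p; rearranging supply gives qs = 8p - 64. Setting quantity demanded equal to quantity supplied, 104 - 4p = 8p - 64, gives p* = 14 and q* = 48.
Because the floor (24) lies above the market-clearing price, it is binding.
At p = 24: qd = 104 - 4·24 = 8 and qs = 8·24 - 64 = 128.
Quantity traded falls to 8. At q = 8 the demand price is (104 - 8)/4 = 24 and the supply price is (64 + 8)/8 = 9.
Deadweight loss = ½ · (24 - 9) · (48 - 8) = ½ · 15 · 40 = 300.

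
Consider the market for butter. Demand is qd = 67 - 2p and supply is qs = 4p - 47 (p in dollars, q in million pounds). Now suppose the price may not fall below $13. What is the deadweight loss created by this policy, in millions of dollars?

Without the control the market clears where 67 - 2p = 4p - 47, i.e. p* = 19 and q* = 29.
Since 13 is below p* = 19, the floor does not bind and the free-market outcome prevails.
Since the control does not bind, no trades are prevented and deadweight loss is zero.

0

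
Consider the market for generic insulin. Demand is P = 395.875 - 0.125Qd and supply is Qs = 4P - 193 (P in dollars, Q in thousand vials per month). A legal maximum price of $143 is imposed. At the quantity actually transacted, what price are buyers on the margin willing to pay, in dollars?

Rearranging demand gives Qd = 3167 - 8P. In a free market, 3167 - 8P = 4P - 193 gives the equilibrium P* = 280, Q* = 927.
Since 143 < 280, the ceiling is binding.
At P = 143: Qd = 3167 - 8·143 = 2023 and Qs = 4·143 - 193 = 379.
Only 379 units reach the market. On the demand curve, the marginal buyer's willingness to pay at Q = 379 is (3167 - 379)/8 = 348.5.

348.5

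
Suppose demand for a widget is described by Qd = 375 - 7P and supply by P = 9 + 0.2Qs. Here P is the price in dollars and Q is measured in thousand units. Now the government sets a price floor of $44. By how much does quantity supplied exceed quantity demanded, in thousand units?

108

Rearranging supply gives Qs = 5P - 45. Without the control the market clears where 375 - 7P = 5P - 45, i.e. P* = 35 and Q* = 130.
The floor of 44 is above the equilibrium price 35, so it binds.
At P = 44: Qd = 375 - 7·44 = 67 and Qs = 5·44 - 45 = 175.
Surplus = Qs - Qd = 175 - 67 = 108.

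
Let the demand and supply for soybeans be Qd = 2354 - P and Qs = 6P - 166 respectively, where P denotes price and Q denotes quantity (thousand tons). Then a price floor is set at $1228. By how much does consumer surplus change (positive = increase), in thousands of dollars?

In a free market, 2354 - P = 6P - 166 gives the equilibrium P* = 360, Q* = 1994.
Because the floor (1228) lies above the market-clearing price, it is binding.
At P = 1228: Qd = 2354 - 1228 = 1126 and Qs = 6·1228 - 166 = 7202.
Consumer surplus without the control is ½ · (2354 - 360) · 1994 = 1988018.
With the floor, consumers buy 1126 units at 1228, so CS = ½ · (2354 - 1228) · 1126 = 633938.
Change in consumer surplus = 633938 - 1988018 = -1354080.

-1354080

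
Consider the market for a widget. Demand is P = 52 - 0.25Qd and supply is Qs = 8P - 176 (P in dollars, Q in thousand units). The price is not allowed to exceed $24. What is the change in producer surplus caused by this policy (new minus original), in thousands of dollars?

Rearranging demand gives Qd = 208 - 4P. In a free market, 208 - 4P = 8P - 176 gives the equilibrium P* = 32, Q* = 80.
Because the ceiling (24) lies below the market-clearing price, it is binding.
At P = 24: Qd = 208 - 4·24 = 112 and Qs = 8·24 - 176 = 16.
Producer surplus without the control is ½ · (32 - 22) · 80 = 400.
With the ceiling, producers sell 16 units at 24, so PS = ½ · (24 - 22) · 16 = 16.
Change in producer surplus = 16 - 400 = -384.

-384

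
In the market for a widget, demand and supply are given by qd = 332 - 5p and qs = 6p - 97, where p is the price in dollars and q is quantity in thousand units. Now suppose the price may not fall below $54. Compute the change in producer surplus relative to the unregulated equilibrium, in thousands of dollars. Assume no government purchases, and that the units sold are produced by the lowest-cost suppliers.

Setting quantity demanded equal to quantity supplied, 332 - 5p = 6p - 97, gives p* = 39 and q* = 137.
Since 54 > 39, the floor is binding.
At p = 54: qd = 332 - 5·54 = 62 and qs = 6·54 - 97 = 227.
Producer surplus without the control is ½ · (39 - 97/6) · 137 = 18769/12.
With the floor, 62 units are sold at 54. The supply price at q = 62 is 26.5, so PS = ½ · [(54 - 97/6) + (54 - 26.5)] · 62 = 6076/3.
Change in producer surplus = 6076/3 - 18769/12 = 461.25.

461.25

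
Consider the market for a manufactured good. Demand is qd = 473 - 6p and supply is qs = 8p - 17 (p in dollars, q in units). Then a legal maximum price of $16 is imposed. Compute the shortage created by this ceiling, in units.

Setting quantity demanded equal to quantity supplied, 473 - 6p = 8p - 17, gives p* = 35 and q* = 263.
The ceiling of 16 is below the equilibrium price 35, so it binds.
At p = 16: qd = 473 - 6·16 = 377 and qs = 8·16 - 17 = 111.
Shortage = qd - qs = 377 - 111 = 266.

266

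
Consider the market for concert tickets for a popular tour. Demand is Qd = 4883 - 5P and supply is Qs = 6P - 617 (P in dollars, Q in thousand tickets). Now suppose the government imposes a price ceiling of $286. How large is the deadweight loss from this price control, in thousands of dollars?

302253.6

In a free market, 4883 - 5P = 6P - 617 gives the equilibrium P* = 500, Q* = 2383.
Because the ceiling (286) lies below the market-clearing price, it is binding.
At P = 286: Qd = 4883 - 5·286 = 3453 and Qs = 6·286 - 617 = 1099.
Quantity traded falls to 1099. At Q = 1099 the demand price is (4883 - 1099)/5 = 756.8 and the supply price is (617 + 1099)/6 = 286.
Deadweight loss = ½ · (756.8 - 286) · (2383 - 1099) = ½ · 470.8 · 1284 = 302253.6.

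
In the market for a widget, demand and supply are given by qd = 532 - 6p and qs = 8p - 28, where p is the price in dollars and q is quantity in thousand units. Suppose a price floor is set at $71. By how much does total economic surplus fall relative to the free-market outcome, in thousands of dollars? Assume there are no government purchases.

5045.25

Setting quantity demanded equal to quantity supplied, 532 - 6p = 8p - 28, gives p* = 40 and q* = 292.
The floor of 71 is above the equilibrium price 40, so it binds.
At p = 71: qd = 532 - 6·71 = 106 and qs = 8·71 - 28 = 540.
Quantity traded falls to 106. At q = 106 the demand price is (532 - 106)/6 = 71 and the supply price is (28 + 106)/8 = 16.75.
Deadweight loss = ½ · (71 - 16.75) · (292 - 106) = ½ · 54.25 · 186 = 5045.25.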